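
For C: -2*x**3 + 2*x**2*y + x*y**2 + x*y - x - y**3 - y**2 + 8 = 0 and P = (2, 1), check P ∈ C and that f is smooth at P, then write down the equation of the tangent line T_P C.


Tangent line at P: -15*x + 9*y + 21 = 0.

Step 1: f(2, 1) = 0, so P lies on C.
Step 2: partial derivatives
  f_x(x, y) = -6*x**2 + 4*x*y + y**2 + y - 1, f_y(x, y) = 2*x**2 + 2*x*y + x - 3*y**2 - 2*y.
  f_x(P) = -15, f_y(P) = 9 (gradient nonzero, so P is smooth).
Step 3: tangent line at P: -15·(x − 2) + 9·(y − 1) = 0.
Expanding: -15*x + 9*y + 21 = 0.


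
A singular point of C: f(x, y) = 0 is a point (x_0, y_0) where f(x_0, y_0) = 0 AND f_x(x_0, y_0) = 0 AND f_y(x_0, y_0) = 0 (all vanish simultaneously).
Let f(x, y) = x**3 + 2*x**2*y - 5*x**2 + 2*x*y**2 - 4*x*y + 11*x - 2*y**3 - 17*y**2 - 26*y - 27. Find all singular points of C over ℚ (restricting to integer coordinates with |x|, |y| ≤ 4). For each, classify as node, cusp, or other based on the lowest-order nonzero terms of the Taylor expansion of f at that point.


Singular points: {(3, -2)}; classification: cusp.

Compute partial derivatives:
  f_x = 3*x**2 + 4*x*y - 10*x + 2*y**2 - 4*y + 11.
  f_y = 2*x**2 + 4*x*y - 4*x - 6*y**2 - 34*y - 26.
Scan x_0 ∈ {−4, ..., 4}. For each x_0, f_y(x_0, y) is a polynomial in y; find its integer roots y ∈ {−4, ..., 4}, then test f_x and f at those candidates.
  x = -4: f_y(-4, y) = -6*y**2 - 50*y + 22; no integer root y with |y| ≤ 4.
  x = -3: f_y(-3, y) = -6*y**2 - 46*y + 4; no integer root y with |y| ≤ 4.
  x = -2: f_y(-2, y) = -6*y**2 - 42*y - 10; no integer root y with |y| ≤ 4.
  x = -1: f_y(-1, y) = -6*y**2 - 38*y - 20; no integer root y with |y| ≤ 4.
  x = 0: f_y(0, y) = -6*y**2 - 34*y - 26; no integer root y with |y| ≤ 4.
  x = 1: f_y(1, y) = -6*y**2 - 30*y - 28; no integer root y with |y| ≤ 4.
  x = 2: f_y(2, y) = -6*y**2 - 26*y - 26; no integer root y with |y| ≤ 4.
  x = 3: f_y(3, y) = -6*y**2 - 22*y - 20; vanishes at y ∈ {-2}. (3, -2): f_x = 0, f = 0 — SINGULAR.
  x = 4: f_y(4, y) = -6*y**2 - 18*y - 10; no integer root y with |y| ≤ 4.
Only singular point on the grid: (3, -2).
Classify: substitute x = 3 + u, y = -2 + v and expand: f = u**3 + 2*u**2*v + 2*u*v**2 - 2*v**3 + v**2.
No constant or linear terms (consistent with a singular point). Quadratic part: v**2. Cubic part: u**3 + 2*u**2*v + 2*u*v**2 - 2*v**3.
The quadratic part v**2 is a perfect square, so there is a single (double) tangent line v = 0, i.e. y = -2. Restricting the cubic part to that line (v = 0) leaves u**3 ≠ 0, so f is not divisible by v and the branch is v² ≈ -u**3 to lowest order — this is a cusp.
Classification: cusp.


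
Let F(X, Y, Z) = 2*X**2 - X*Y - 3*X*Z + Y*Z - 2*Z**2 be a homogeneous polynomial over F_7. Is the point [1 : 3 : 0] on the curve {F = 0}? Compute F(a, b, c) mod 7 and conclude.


F(1,3,0) ≡ 6 (mod 7); P is NOT on the curve.

Evaluate F(1, 3, 0) term-by-term (mod 7).
  2*X**2 ↦ 2·1·1·1 = 2
  -X*Y ↦ -1·1·3·1 = -3
  -3*X*Z ↦ -3·1·1·0 = 0
  Y*Z ↦ 1·1·3·0 = 0
  -2*Z**2 ↦ -2·1·1·0 = 0
Sum: F(1, 3, 0) = (2) + (-3) + (0) + (0) + (0) = -1.
Reducing mod 7: -1 ≡ 6 (mod 7).
Since F(a, b, c) ≡ 6 ≠ 0 (mod 7), P does NOT lie on the curve.


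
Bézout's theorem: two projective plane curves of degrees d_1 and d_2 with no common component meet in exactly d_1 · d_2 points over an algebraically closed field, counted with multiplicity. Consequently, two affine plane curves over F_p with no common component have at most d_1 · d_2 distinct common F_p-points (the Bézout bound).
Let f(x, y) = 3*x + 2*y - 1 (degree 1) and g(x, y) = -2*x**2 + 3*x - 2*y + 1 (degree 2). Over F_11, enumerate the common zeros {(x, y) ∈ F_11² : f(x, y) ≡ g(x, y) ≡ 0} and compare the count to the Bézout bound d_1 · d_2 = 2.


Common zeros: {(0, 6), (3, 7)}; count = 2; Bézout bound = 2.

deg(f) = 1, deg(g) = 2, so Bézout bound = 2.
Scan x ∈ F_11. For each x, list the y ∈ F_11 with f(x, y) ≡ 0 and those with g(x, y) ≡ 0 (mod 11); the common zeros in that column are the intersection.
  x = 0: f ≡ 0 at y ∈ {6}; g ≡ 0 at y ∈ {6}; common: {6}.
  x = 1: f ≡ 0 at y ∈ {10}; g ≡ 0 at y ∈ {1}; common: ∅.
  x = 2: f ≡ 0 at y ∈ {3}; g ≡ 0 at y ∈ {5}; common: ∅.
  x = 3: f ≡ 0 at y ∈ {7}; g ≡ 0 at y ∈ {7}; common: {7}.
  x = 4: f ≡ 0 at y ∈ {0}; g ≡ 0 at y ∈ {7}; common: ∅.
  x = 5: f ≡ 0 at y ∈ {4}; g ≡ 0 at y ∈ {5}; common: ∅.
  x = 6: f ≡ 0 at y ∈ {8}; g ≡ 0 at y ∈ {1}; common: ∅.
  x = 7: f ≡ 0 at y ∈ {1}; g ≡ 0 at y ∈ {6}; common: ∅.
  x = 8: f ≡ 0 at y ∈ {5}; g ≡ 0 at y ∈ {9}; common: ∅.
  x = 9: f ≡ 0 at y ∈ {9}; g ≡ 0 at y ∈ {10}; common: ∅.
  x = 10: f ≡ 0 at y ∈ {2}; g ≡ 0 at y ∈ {9}; common: ∅.
Collecting: common zeros = {(0, 6), (3, 7)}, so the count is 2.
Comparison with the Bézout bound: 2 ≤ 2 = deg(f)·deg(g), as expected for curves with no common component (the bound is attained).


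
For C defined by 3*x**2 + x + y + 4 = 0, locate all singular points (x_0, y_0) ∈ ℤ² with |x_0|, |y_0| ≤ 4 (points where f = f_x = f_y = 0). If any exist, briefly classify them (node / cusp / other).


No singular points in the scanned grid; C is smooth there.

Compute partial derivatives:
  f_x = 6*x + 1.
  f_y = 1.
f_y = 1 is a nonzero constant, so f_y never vanishes: no point (x, y) can satisfy f = f_x = f_y = 0. In particular no (x, y) ∈ {−4, ..., 4}² is singular; the curve is smooth.


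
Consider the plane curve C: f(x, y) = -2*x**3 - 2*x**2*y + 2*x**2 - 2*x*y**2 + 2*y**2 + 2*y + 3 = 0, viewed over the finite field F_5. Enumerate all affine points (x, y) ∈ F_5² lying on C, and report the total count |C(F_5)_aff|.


Affine F_5-points: {(0, 2), (2, 0), (2, 2)}; count = 3.

For each of the 25 pairs (x, y) ∈ F_5², evaluate f(x, y) mod 5. Record the zeros.
  x = 0: [0↦3, 1↦2, 2↦0, 3↦2, 4↦3]  zeros at y ∈ {2}
  x = 1: [0↦3, 1↦3, 2↦3, 3↦3, 4↦3]  zeros at y ∈ ∅
  x = 2: [0↦0, 1↦2, 2↦0, 3↦4, 4↦4]  zeros at y ∈ {0, 2}
  x = 3: [0↦2, 1↦2, 2↦4, 3↦3, 4↦4]  zeros at y ∈ ∅
  x = 4: [0↦2, 1↦1, 2↦3, 3↦3, 4↦1]  zeros at y ∈ ∅
Collecting zeros: affine points = {(0, 2), (2, 0), (2, 2)}.
Total count |C(F_5)_aff| = 3.


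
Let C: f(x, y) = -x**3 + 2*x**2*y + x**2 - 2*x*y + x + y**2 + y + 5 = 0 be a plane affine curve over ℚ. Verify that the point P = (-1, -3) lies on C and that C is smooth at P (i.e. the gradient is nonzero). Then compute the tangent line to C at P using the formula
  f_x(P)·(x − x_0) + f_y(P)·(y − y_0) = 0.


Tangent line at P: 14*x - y + 11 = 0.

Step 1: f(-1, -3) = 0, so P lies on C.
Step 2: partial derivatives
  f_x(x, y) = -3*x**2 + 4*x*y + 2*x - 2*y + 1, f_y(x, y) = 2*x**2 - 2*x + 2*y + 1.
  f_x(P) = 14, f_y(P) = -1 (gradient nonzero, so P is smooth).
Step 3: tangent line at P: 14·(x − -1) + -1·(y − -3) = 0.
Expanding: 14*x - y + 11 = 0.


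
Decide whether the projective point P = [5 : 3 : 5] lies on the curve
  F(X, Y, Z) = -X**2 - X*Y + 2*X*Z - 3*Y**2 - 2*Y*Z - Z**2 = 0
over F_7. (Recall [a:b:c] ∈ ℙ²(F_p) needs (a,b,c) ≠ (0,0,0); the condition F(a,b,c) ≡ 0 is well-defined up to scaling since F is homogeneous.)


F(5,3,5) ≡ 5 (mod 7); P is NOT on the curve.

Evaluate F(5, 3, 5) term-by-term (mod 7).
  -X**2 ↦ -1·25·1·1 = -25
  -X*Y ↦ -1·5·3·1 = -15
  2*X*Z ↦ 2·5·1·5 = 50
  -3*Y**2 ↦ -3·1·9·1 = -27
  -2*Y*Z ↦ -2·1·3·5 = -30
  -Z**2 ↦ -1·1·1·25 = -25
Sum: F(5, 3, 5) = (-25) + (-15) + (50) + (-27) + (-30) + (-25) = -72.
Reducing mod 7: -72 ≡ 5 (mod 7).
Since F(a, b, c) ≡ 5 ≠ 0 (mod 7), P does NOT lie on the curve.


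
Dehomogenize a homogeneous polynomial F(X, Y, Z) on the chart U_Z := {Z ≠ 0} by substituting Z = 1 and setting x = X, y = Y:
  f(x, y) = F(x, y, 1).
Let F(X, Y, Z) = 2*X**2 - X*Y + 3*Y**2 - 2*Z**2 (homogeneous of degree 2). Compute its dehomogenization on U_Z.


f(x, y) = 2*x**2 - x*y + 3*y**2 - 2

On U_Z we set Z = 1. Each monomial c·X^i·Y^j·Z^k in F becomes c·x^i·y^j·1^k = c·x^i·y^j.
Substituting Z = 1: F(X, Y, 1) = 2*x**2 - x*y + 3*y**2 - 2.
Note: deg(f) ≤ deg(F) = 2; strict inequality happens when F is divisible by Z (lost terms).


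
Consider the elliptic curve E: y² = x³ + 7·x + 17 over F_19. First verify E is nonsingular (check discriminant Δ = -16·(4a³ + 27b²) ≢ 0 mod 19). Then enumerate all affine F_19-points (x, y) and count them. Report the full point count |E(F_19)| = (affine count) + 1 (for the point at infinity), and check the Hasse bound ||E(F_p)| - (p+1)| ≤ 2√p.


Affine points = {(0, 6), (0, 13), (1, 5), (1, 14), (2, 1), (2, 18), (5, 5), (5, 14), (6, 3), (6, 16), (9, 7), (9, 12), (10, 2), (10, 17), (11, 0), (12, 9), (12, 10), (13, 5), (13, 14), (14, 3), (14, 16), (15, 1), (15, 18), (16, 8), (16, 11), (18, 3), (18, 16)}; affine count = 27; |E(F_19)| = 28.

Discriminant check: Δ ∝ 4a³ + 27b² = 4·7³ + 27·17² = 4·343 + 27·289 ≡ 17 (mod 19). Nonzero ⇒ E is nonsingular.
For each x ∈ F_19, compute rhs = x³ + 7·x + 17 mod 19, then count y ∈ F_19 with y² ≡ rhs.
  x = 0: rhs = 17, matching y values: 6, 13 (2 points).
  x = 1: rhs = 6, matching y values: 5, 14 (2 points).
  x = 2: rhs = 1, matching y values: 1, 18 (2 points).
  x = 3: rhs = 8, matching y values: none (0 points).
  x = 4: rhs = 14, matching y values: none (0 points).
  x = 5: rhs = 6, matching y values: 5, 14 (2 points).
  x = 6: rhs = 9, matching y values: 3, 16 (2 points).
  x = 7: rhs = 10, matching y values: none (0 points).
  x = 8: rhs = 15, matching y values: none (0 points).
  x = 9: rhs = 11, matching y values: 7, 12 (2 points).
  x = 10: rhs = 4, matching y values: 2, 17 (2 points).
  x = 11: rhs = 0, matching y values: 0 (1 points).
  x = 12: rhs = 5, matching y values: 9, 10 (2 points).
  x = 13: rhs = 6, matching y values: 5, 14 (2 points).
  x = 14: rhs = 9, matching y values: 3, 16 (2 points).
  x = 15: rhs = 1, matching y values: 1, 18 (2 points).
  x = 16: rhs = 7, matching y values: 8, 11 (2 points).
  x = 17: rhs = 14, matching y values: none (0 points).
  x = 18: rhs = 9, matching y values: 3, 16 (2 points).
Total affine count: 27.
Full point count |E(F_19)| = 27 + 1 = 28.
Hasse bound: |28 − (19+1)| = |8| = 8 ≤ 2√19 ≈ 8.7178 ✓.


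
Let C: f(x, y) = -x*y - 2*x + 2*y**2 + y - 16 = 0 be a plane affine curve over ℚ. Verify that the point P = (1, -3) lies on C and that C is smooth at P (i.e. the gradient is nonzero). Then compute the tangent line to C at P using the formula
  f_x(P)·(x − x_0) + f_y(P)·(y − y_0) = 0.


Tangent line at P: x - 12*y - 37 = 0.

Step 1: f(1, -3) = 0, so P lies on C.
Step 2: partial derivatives
  f_x(x, y) = -y - 2, f_y(x, y) = -x + 4*y + 1.
  f_x(P) = 1, f_y(P) = -12 (gradient nonzero, so P is smooth).
Step 3: tangent line at P: 1·(x − 1) + -12·(y − -3) = 0.
Expanding: x - 12*y - 37 = 0.


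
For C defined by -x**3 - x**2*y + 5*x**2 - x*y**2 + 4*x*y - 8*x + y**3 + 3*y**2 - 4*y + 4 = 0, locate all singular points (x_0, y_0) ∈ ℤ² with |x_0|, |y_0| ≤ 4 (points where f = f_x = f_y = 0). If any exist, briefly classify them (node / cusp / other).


Singular points: {(2, 0)}; classification: node.

Compute partial derivatives:
  f_x = -3*x**2 - 2*x*y + 10*x - y**2 + 4*y - 8.
  f_y = -x**2 - 2*x*y + 4*x + 3*y**2 + 6*y - 4.
Scan x_0 ∈ {−4, ..., 4}. For each x_0, f_y(x_0, y) is a polynomial in y; find its integer roots y ∈ {−4, ..., 4}, then test f_x and f at those candidates.
  x = -4: f_y(-4, y) = 3*y**2 + 14*y - 36; no integer root y with |y| ≤ 4.
  x = -3: f_y(-3, y) = 3*y**2 + 12*y - 25; no integer root y with |y| ≤ 4.
  x = -2: f_y(-2, y) = 3*y**2 + 10*y - 16; no integer root y with |y| ≤ 4.
  x = -1: f_y(-1, y) = 3*y**2 + 8*y - 9; no integer root y with |y| ≤ 4.
  x = 0: f_y(0, y) = 3*y**2 + 6*y - 4; no integer root y with |y| ≤ 4.
  x = 1: f_y(1, y) = 3*y**2 + 4*y - 1; no integer root y with |y| ≤ 4.
  x = 2: f_y(2, y) = 3*y**2 + 2*y; vanishes at y ∈ {0}. (2, 0): f_x = 0, f = 0 — SINGULAR.
  x = 3: f_y(3, y) = 3*y**2 - 1; no integer root y with |y| ≤ 4.
  x = 4: f_y(4, y) = 3*y**2 - 2*y - 4; no integer root y with |y| ≤ 4.
Only singular point on the grid: (2, 0).
Classify: substitute x = 2 + u, y = 0 + v and expand: f = -u**3 - u**2*v - u**2 - u*v**2 + v**3 + v**2.
No constant or linear terms (consistent with a singular point). Quadratic part: -u**2 + v**2. Cubic part: -u**3 - u**2*v - u*v**2 + v**3.
The quadratic part v**2 - u**2 = (v − u)(v + u) splits into two distinct linear factors, so there are two distinct tangent lines y − 0 = ±(x − 2) — this is a node (ordinary double point).
Classification: node.


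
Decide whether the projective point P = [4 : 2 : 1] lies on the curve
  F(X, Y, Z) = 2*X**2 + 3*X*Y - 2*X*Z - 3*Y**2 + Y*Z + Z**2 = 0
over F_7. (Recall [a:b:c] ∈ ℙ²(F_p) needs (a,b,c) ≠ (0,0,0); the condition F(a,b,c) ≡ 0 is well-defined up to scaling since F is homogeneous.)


F(4,2,1) ≡ 4 (mod 7); P is NOT on the curve.

Evaluate F(4, 2, 1) term-by-term (mod 7).
  2*X**2 ↦ 2·16·1·1 = 32
  3*X*Y ↦ 3·4·2·1 = 24
  -2*X*Z ↦ -2·4·1·1 = -8
  -3*Y**2 ↦ -3·1·4·1 = -12
  Y*Z ↦ 1·1·2·1 = 2
  Z**2 ↦ 1·1·1·1 = 1
Sum: F(4, 2, 1) = (32) + (24) + (-8) + (-12) + (2) + (1) = 39.
Reducing mod 7: 39 ≡ 4 (mod 7).
Since F(a, b, c) ≡ 4 ≠ 0 (mod 7), P does NOT lie on the curve.


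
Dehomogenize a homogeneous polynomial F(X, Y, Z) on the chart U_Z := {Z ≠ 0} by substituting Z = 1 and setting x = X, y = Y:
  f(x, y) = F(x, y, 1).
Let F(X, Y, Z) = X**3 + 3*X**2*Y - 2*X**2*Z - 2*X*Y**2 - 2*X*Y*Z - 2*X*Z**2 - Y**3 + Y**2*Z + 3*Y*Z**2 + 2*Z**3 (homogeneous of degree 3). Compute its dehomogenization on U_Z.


f(x, y) = x**3 + 3*x**2*y - 2*x**2 - 2*x*y**2 - 2*x*y - 2*x - y**3 + y**2 + 3*y + 2

On U_Z we set Z = 1. Each monomial c·X^i·Y^j·Z^k in F becomes c·x^i·y^j·1^k = c·x^i·y^j.
Substituting Z = 1: F(X, Y, 1) = x**3 + 3*x**2*y - 2*x**2 - 2*x*y**2 - 2*x*y - 2*x - y**3 + y**2 + 3*y + 2.
Note: deg(f) ≤ deg(F) = 3; strict inequality happens when F is divisible by Z (lost terms).


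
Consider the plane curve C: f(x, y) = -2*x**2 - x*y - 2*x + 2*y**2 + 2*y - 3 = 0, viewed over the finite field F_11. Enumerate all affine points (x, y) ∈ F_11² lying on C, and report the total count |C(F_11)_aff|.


Affine F_11-points: {(10, 2)}; count = 1.

For each of the 121 pairs (x, y) ∈ F_11², evaluate f(x, y) mod 11. Record the zeros.
  x = 0: [0↦8, 1↦1, 2↦9, 3↦10, 4↦4, 5↦2, 6↦4, 7↦10, 8↦9, 9↦1, 10↦8]  zeros at y ∈ ∅
  x = 1: [0↦4, 1↦7, 2↦3, 3↦3, 4↦7, 5↦4, 6↦5, 7↦10, 8↦8, 9↦10, 10↦5]  zeros at y ∈ ∅
  x = 2: [0↦7, 1↦9, 2↦4, 3↦3, 4↦6, 5↦2, 6↦2, 7↦6, 8↦3, 9↦4, 10↦9]  zeros at y ∈ ∅
  x = 3: [0↦6, 1↦7, 2↦1, 3↦10, 4↦1, 5↦7, 6↦6, 7↦9, 8↦5, 9↦5, 10↦9]  zeros at y ∈ ∅
  x = 4: [0↦1, 1↦1, 2↦5, 3↦2, 4↦3, 5↦8, 6↦6, 7↦8, 8↦3, 9↦2, 10↦5]  zeros at y ∈ ∅
  x = 5: [0↦3, 1↦2, 2↦5, 3↦1, 4↦1, 5↦5, 6↦2, 7↦3, 8↦8, 9↦6, 10↦8]  zeros at y ∈ ∅
  x = 6: [0↦1, 1↦10, 2↦1, 3↦7, 4↦6, 5↦9, 6↦5, 7↦5, 8↦9, 9↦6, 10↦7]  zeros at y ∈ ∅
  x = 7: [0↦6, 1↦3, 2↦4, 3↦9, 4↦7, 5↦9, 6↦4, 7↦3, 8↦6, 9↦2, 10↦2]  zeros at y ∈ ∅
  x = 8: [0↦7, 1↦3, 2↦3, 3↦7, 4↦4, 5↦5, 6↦10, 7↦8, 8↦10, 9↦5, 10↦4]  zeros at y ∈ ∅
  x = 9: [0↦4, 1↦10, 2↦9, 3↦1, 4↦8, 5↦8, 6↦1, 7↦9, 8↦10, 9↦4, 10↦2]  zeros at y ∈ ∅
  x = 10: [0↦8, 1↦2, 2↦0, 3↦2, 4↦8, 5↦7, 6↦10, 7↦6, 8↦6, 9↦10, 10↦7]  zeros at y ∈ {2}
Collecting zeros: affine points = {(10, 2)}.
Total count |C(F_11)_aff| = 1.


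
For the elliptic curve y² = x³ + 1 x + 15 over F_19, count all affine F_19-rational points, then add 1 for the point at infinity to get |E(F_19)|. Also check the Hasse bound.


Affine points = {(1, 6), (1, 13), (2, 5), (2, 14), (3, 8), (3, 11), (4, 8), (4, 11), (6, 3), (6, 16), (7, 2), (7, 17), (12, 8), (12, 11), (15, 2), (15, 17), (16, 2), (16, 17), (17, 9), (17, 10)}; affine count = 20; |E(F_19)| = 21.

Discriminant check: Δ ∝ 4a³ + 27b² = 4·1³ + 27·15² = 4·1 + 27·225 ≡ 18 (mod 19). Nonzero ⇒ E is nonsingular.
For each x ∈ F_19, compute rhs = x³ + 1·x + 15 mod 19, then count y ∈ F_19 with y² ≡ rhs.
  x = 0: rhs = 15, matching y values: none (0 points).
  x = 1: rhs = 17, matching y values: 6, 13 (2 points).
  x = 2: rhs = 6, matching y values: 5, 14 (2 points).
  x = 3: rhs = 7, matching y values: 8, 11 (2 points).
  x = 4: rhs = 7, matching y values: 8, 11 (2 points).
  x = 5: rhs = 12, matching y values: none (0 points).
  x = 6: rhs = 9, matching y values: 3, 16 (2 points).
  x = 7: rhs = 4, matching y values: 2, 17 (2 points).
  x = 8: rhs = 3, matching y values: none (0 points).
  x = 9: rhs = 12, matching y values: none (0 points).
  x = 10: rhs = 18, matching y values: none (0 points).
  x = 11: rhs = 8, matching y values: none (0 points).
  x = 12: rhs = 7, matching y values: 8, 11 (2 points).
  x = 13: rhs = 2, matching y values: none (0 points).
  x = 14: rhs = 18, matching y values: none (0 points).
  x = 15: rhs = 4, matching y values: 2, 17 (2 points).
  x = 16: rhs = 4, matching y values: 2, 17 (2 points).
  x = 17: rhs = 5, matching y values: 9, 10 (2 points).
  x = 18: rhs = 13, matching y values: none (0 points).
Total affine count: 20.
Full point count |E(F_19)| = 20 + 1 = 21.
Hasse bound: |21 − (19+1)| = |1| = 1 ≤ 2√19 ≈ 8.7178 ✓.


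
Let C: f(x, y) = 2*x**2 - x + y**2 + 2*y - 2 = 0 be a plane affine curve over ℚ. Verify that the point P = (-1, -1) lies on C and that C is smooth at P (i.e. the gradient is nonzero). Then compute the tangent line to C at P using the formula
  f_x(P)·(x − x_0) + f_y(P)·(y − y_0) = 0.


Tangent line at P: -5*x - 5 = 0.

Step 1: f(-1, -1) = 0, so P lies on C.
Step 2: partial derivatives
  f_x(x, y) = 4*x - 1, f_y(x, y) = 2*y + 2.
  f_x(P) = -5, f_y(P) = 0 (gradient nonzero, so P is smooth).
Step 3: tangent line at P: -5·(x − -1) + 0·(y − -1) = 0.
Expanding: -5*x - 5 = 0.


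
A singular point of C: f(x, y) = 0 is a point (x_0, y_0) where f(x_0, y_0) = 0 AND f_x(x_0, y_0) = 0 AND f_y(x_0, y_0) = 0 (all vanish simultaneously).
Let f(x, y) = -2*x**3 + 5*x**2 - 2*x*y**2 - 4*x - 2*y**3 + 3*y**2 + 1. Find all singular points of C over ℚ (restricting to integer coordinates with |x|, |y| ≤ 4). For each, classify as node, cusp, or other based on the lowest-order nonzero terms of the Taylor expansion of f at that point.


Singular points: {(1, 0)}; classification: node.

Compute partial derivatives:
  f_x = -6*x**2 + 10*x - 2*y**2 - 4.
  f_y = -4*x*y - 6*y**2 + 6*y.
Scan x_0 ∈ {−4, ..., 4}. For each x_0, f_y(x_0, y) is a polynomial in y; find its integer roots y ∈ {−4, ..., 4}, then test f_x and f at those candidates.
  x = -4: f_y(-4, y) = -6*y**2 + 22*y; vanishes at y ∈ {0}. (-4, 0): f_x = -140 ≠ 0.
  x = -3: f_y(-3, y) = -6*y**2 + 18*y; vanishes at y ∈ {0, 3}. (-3, 0): f_x = -88 ≠ 0; (-3, 3): f_x = -106 ≠ 0.
  x = -2: f_y(-2, y) = -6*y**2 + 14*y; vanishes at y ∈ {0}. (-2, 0): f_x = -48 ≠ 0.
  x = -1: f_y(-1, y) = -6*y**2 + 10*y; vanishes at y ∈ {0}. (-1, 0): f_x = -20 ≠ 0.
  x = 0: f_y(0, y) = -6*y**2 + 6*y; vanishes at y ∈ {0, 1}. (0, 0): f_x = -4 ≠ 0; (0, 1): f_x = -6 ≠ 0.
  x = 1: f_y(1, y) = -6*y**2 + 2*y; vanishes at y ∈ {0}. (1, 0): f_x = 0, f = 0 — SINGULAR.
  x = 2: f_y(2, y) = -6*y**2 - 2*y; vanishes at y ∈ {0}. (2, 0): f_x = -8 ≠ 0.
  x = 3: f_y(3, y) = -6*y**2 - 6*y; vanishes at y ∈ {-1, 0}. (3, -1): f_x = -30 ≠ 0; (3, 0): f_x = -28 ≠ 0.
  x = 4: f_y(4, y) = -6*y**2 - 10*y; vanishes at y ∈ {0}. (4, 0): f_x = -60 ≠ 0.
Only singular point on the grid: (1, 0).
Classify: substitute x = 1 + u, y = 0 + v and expand: f = -2*u**3 - u**2 - 2*u*v**2 - 2*v**3 + v**2.
No constant or linear terms (consistent with a singular point). Quadratic part: -u**2 + v**2. Cubic part: -2*u**3 - 2*u*v**2 - 2*v**3.
The quadratic part v**2 - u**2 = (v − u)(v + u) splits into two distinct linear factors, so there are two distinct tangent lines y − 0 = ±(x − 1) — this is a node (ordinary double point).
Classification: node.


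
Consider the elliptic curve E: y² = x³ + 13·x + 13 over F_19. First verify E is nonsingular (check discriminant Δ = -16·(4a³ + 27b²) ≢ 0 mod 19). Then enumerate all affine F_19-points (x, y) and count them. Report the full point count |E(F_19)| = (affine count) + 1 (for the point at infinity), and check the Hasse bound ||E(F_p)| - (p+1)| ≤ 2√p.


Affine points = {(2, 3), (2, 16), (9, 2), (9, 17), (11, 9), (11, 10), (12, 4), (12, 15), (13, 2), (13, 17), (15, 7), (15, 12), (16, 2), (16, 17), (17, 6), (17, 13)}; affine count = 16; |E(F_19)| = 17.

Discriminant check: Δ ∝ 4a³ + 27b² = 4·13³ + 27·13² = 4·2197 + 27·169 ≡ 13 (mod 19). Nonzero ⇒ E is nonsingular.
For each x ∈ F_19, compute rhs = x³ + 13·x + 13 mod 19, then count y ∈ F_19 with y² ≡ rhs.
  x = 0: rhs = 13, matching y values: none (0 points).
  x = 1: rhs = 8, matching y values: none (0 points).
  x = 2: rhs = 9, matching y values: 3, 16 (2 points).
  x = 3: rhs = 3, matching y values: none (0 points).
  x = 4: rhs = 15, matching y values: none (0 points).
  x = 5: rhs = 13, matching y values: none (0 points).
  x = 6: rhs = 3, matching y values: none (0 points).
  x = 7: rhs = 10, matching y values: none (0 points).
  x = 8: rhs = 2, matching y values: none (0 points).
  x = 9: rhs = 4, matching y values: 2, 17 (2 points).
  x = 10: rhs = 3, matching y values: none (0 points).
  x = 11: rhs = 5, matching y values: 9, 10 (2 points).
  x = 12: rhs = 16, matching y values: 4, 15 (2 points).
  x = 13: rhs = 4, matching y values: 2, 17 (2 points).
  x = 14: rhs = 13, matching y values: none (0 points).
  x = 15: rhs = 11, matching y values: 7, 12 (2 points).
  x = 16: rhs = 4, matching y values: 2, 17 (2 points).
  x = 17: rhs = 17, matching y values: 6, 13 (2 points).
  x = 18: rhs = 18, matching y values: none (0 points).
Total affine count: 16.
Full point count |E(F_19)| = 16 + 1 = 17.
Hasse bound: |17 − (19+1)| = |-3| = 3 ≤ 2√19 ≈ 8.7178 ✓.


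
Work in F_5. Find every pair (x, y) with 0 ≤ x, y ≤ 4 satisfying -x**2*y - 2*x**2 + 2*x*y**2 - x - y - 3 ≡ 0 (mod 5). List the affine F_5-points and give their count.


Affine F_5-points: {(0, 2), (3, 2), (3, 3)}; count = 3.

For each of the 25 pairs (x, y) ∈ F_5², evaluate f(x, y) mod 5. Record the zeros.
  x = 0: [0↦2, 1↦1, 2↦0, 3↦4, 4↦3]  zeros at y ∈ {2}
  x = 1: [0↦4, 1↦4, 2↦3, 3↦1, 4↦3]  zeros at y ∈ ∅
  x = 2: [0↦2, 1↦1, 2↦3, 3↦3, 4↦1]  zeros at y ∈ ∅
  x = 3: [0↦1, 1↦2, 2↦0, 3↦0, 4↦2]  zeros at y ∈ {2, 3}
  x = 4: [0↦1, 1↦2, 2↦4, 3↦2, 4↦1]  zeros at y ∈ ∅
Collecting zeros: affine points = {(0, 2), (3, 2), (3, 3)}.
Total count |C(F_5)_aff| = 3.


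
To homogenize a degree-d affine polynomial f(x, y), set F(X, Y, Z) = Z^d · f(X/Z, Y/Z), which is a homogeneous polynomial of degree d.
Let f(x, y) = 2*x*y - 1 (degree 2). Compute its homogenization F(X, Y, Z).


F(X, Y, Z) = 2*X*Y - Z**2

deg(f) = 2.
Substitute x = X/Z, y = Y/Z into f, then multiply by Z^2.
  monomial 2·x^1·y^1 ↦ 2·X^1·Y^1·Z^0.
  monomial -1·x^0·y^0 ↦ -1·X^0·Y^0·Z^2.
Collecting: F(X, Y, Z) = 2*X*Y - Z**2.


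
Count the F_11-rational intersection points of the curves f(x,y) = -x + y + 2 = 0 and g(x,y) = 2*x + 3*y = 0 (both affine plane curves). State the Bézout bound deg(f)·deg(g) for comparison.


Common zeros: {(10, 8)}; count = 1; Bézout bound = 1.

deg(f) = 1, deg(g) = 1, so Bézout bound = 1.
Scan x ∈ F_11. For each x, list the y ∈ F_11 with f(x, y) ≡ 0 and those with g(x, y) ≡ 0 (mod 11); the common zeros in that column are the intersection.
  x = 0: f ≡ 0 at y ∈ {9}; g ≡ 0 at y ∈ {0}; common: ∅.
  x = 1: f ≡ 0 at y ∈ {10}; g ≡ 0 at y ∈ {3}; common: ∅.
  x = 2: f ≡ 0 at y ∈ {0}; g ≡ 0 at y ∈ {6}; common: ∅.
  x = 3: f ≡ 0 at y ∈ {1}; g ≡ 0 at y ∈ {9}; common: ∅.
  x = 4: f ≡ 0 at y ∈ {2}; g ≡ 0 at y ∈ {1}; common: ∅.
  x = 5: f ≡ 0 at y ∈ {3}; g ≡ 0 at y ∈ {4}; common: ∅.
  x = 6: f ≡ 0 at y ∈ {4}; g ≡ 0 at y ∈ {7}; common: ∅.
  x = 7: f ≡ 0 at y ∈ {5}; g ≡ 0 at y ∈ {10}; common: ∅.
  x = 8: f ≡ 0 at y ∈ {6}; g ≡ 0 at y ∈ {2}; common: ∅.
  x = 9: f ≡ 0 at y ∈ {7}; g ≡ 0 at y ∈ {5}; common: ∅.
  x = 10: f ≡ 0 at y ∈ {8}; g ≡ 0 at y ∈ {8}; common: {8}.
Collecting: common zeros = {(10, 8)}, so the count is 1.
Comparison with the Bézout bound: 1 ≤ 1 = deg(f)·deg(g), as expected for curves with no common component (the bound is attained).


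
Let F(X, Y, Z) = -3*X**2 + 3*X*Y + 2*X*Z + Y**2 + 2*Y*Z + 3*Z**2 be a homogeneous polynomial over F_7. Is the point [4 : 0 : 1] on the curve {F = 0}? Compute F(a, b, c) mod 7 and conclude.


F(4,0,1) ≡ 5 (mod 7); P is NOT on the curve.

Evaluate F(4, 0, 1) term-by-term (mod 7).
  -3*X**2 ↦ -3·16·1·1 = -48
  3*X*Y ↦ 3·4·0·1 = 0
  2*X*Z ↦ 2·4·1·1 = 8
  Y**2 ↦ 1·1·0·1 = 0
  2*Y*Z ↦ 2·1·0·1 = 0
  3*Z**2 ↦ 3·1·1·1 = 3
Sum: F(4, 0, 1) = (-48) + (0) + (8) + (0) + (0) + (3) = -37.
Reducing mod 7: -37 ≡ 5 (mod 7).
Since F(a, b, c) ≡ 5 ≠ 0 (mod 7), P does NOT lie on the curve.


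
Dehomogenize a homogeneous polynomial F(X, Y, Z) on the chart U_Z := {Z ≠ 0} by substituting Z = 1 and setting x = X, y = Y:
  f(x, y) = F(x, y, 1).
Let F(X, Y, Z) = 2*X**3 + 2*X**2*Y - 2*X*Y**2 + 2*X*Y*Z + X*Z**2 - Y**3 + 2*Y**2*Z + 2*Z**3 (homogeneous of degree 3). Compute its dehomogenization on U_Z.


f(x, y) = 2*x**3 + 2*x**2*y - 2*x*y**2 + 2*x*y + x - y**3 + 2*y**2 + 2

On U_Z we set Z = 1. Each monomial c·X^i·Y^j·Z^k in F becomes c·x^i·y^j·1^k = c·x^i·y^j.
Substituting Z = 1: F(X, Y, 1) = 2*x**3 + 2*x**2*y - 2*x*y**2 + 2*x*y + x - y**3 + 2*y**2 + 2.
Note: deg(f) ≤ deg(F) = 3; strict inequality happens when F is divisible by Z (lost terms).


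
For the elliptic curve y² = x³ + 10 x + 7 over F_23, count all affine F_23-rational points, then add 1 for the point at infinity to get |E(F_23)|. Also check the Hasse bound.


Affine points = {(1, 8), (1, 15), (2, 9), (2, 14), (3, 8), (3, 15), (7, 11), (7, 12), (8, 1), (8, 22), (10, 7), (10, 16), (14, 4), (14, 19), (15, 6), (15, 17), (16, 10), (16, 13), (18, 4), (18, 19), (19, 8), (19, 15), (21, 5), (21, 18)}; affine count = 24; |E(F_23)| = 25.

Discriminant check: Δ ∝ 4a³ + 27b² = 4·10³ + 27·7² = 4·1000 + 27·49 ≡ 10 (mod 23). Nonzero ⇒ E is nonsingular.
For each x ∈ F_23, compute rhs = x³ + 10·x + 7 mod 23, then count y ∈ F_23 with y² ≡ rhs.
  x = 0: rhs = 7, matching y values: none (0 points).
  x = 1: rhs = 18, matching y values: 8, 15 (2 points).
  x = 2: rhs = 12, matching y values: 9, 14 (2 points).
  x = 3: rhs = 18, matching y values: 8, 15 (2 points).
  x = 4: rhs = 19, matching y values: none (0 points).
  x = 5: rhs = 21, matching y values: none (0 points).
  x = 6: rhs = 7, matching y values: none (0 points).
  x = 7: rhs = 6, matching y values: 11, 12 (2 points).
  x = 8: rhs = 1, matching y values: 1, 22 (2 points).
  x = 9: rhs = 21, matching y values: none (0 points).
  x = 10: rhs = 3, matching y values: 7, 16 (2 points).
  x = 11: rhs = 22, matching y values: none (0 points).
  x = 12: rhs = 15, matching y values: none (0 points).
  x = 13: rhs = 11, matching y values: none (0 points).
  x = 14: rhs = 16, matching y values: 4, 19 (2 points).
  x = 15: rhs = 13, matching y values: 6, 17 (2 points).
  x = 16: rhs = 8, matching y values: 10, 13 (2 points).
  x = 17: rhs = 7, matching y values: none (0 points).
  x = 18: rhs = 16, matching y values: 4, 19 (2 points).
  x = 19: rhs = 18, matching y values: 8, 15 (2 points).
  x = 20: rhs = 19, matching y values: none (0 points).
  x = 21: rhs = 2, matching y values: 5, 18 (2 points).
  x = 22: rhs = 19, matching y values: none (0 points).
Total affine count: 24.
Full point count |E(F_23)| = 24 + 1 = 25.
Hasse bound: |25 − (23+1)| = |1| = 1 ≤ 2√23 ≈ 9.5917 ✓.


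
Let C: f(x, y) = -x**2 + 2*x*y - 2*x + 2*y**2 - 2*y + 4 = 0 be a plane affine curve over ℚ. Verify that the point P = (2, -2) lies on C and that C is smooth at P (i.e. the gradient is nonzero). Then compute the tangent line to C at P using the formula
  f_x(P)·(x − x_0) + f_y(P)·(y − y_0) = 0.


Tangent line at P: -10*x - 6*y + 8 = 0.

Step 1: f(2, -2) = 0, so P lies on C.
Step 2: partial derivatives
  f_x(x, y) = -2*x + 2*y - 2, f_y(x, y) = 2*x + 4*y - 2.
  f_x(P) = -10, f_y(P) = -6 (gradient nonzero, so P is smooth).
Step 3: tangent line at P: -10·(x − 2) + -6·(y − -2) = 0.
Expanding: -10*x - 6*y + 8 = 0.


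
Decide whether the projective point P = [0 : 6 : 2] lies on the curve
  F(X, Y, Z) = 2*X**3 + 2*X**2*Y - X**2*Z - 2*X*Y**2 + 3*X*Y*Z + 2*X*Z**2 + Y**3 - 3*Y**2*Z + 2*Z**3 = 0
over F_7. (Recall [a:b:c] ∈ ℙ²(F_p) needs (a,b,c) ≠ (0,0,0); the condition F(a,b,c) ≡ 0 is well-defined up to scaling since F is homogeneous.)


F(0,6,2) ≡ 2 (mod 7); P is NOT on the curve.

Evaluate F(0, 6, 2) term-by-term (mod 7).
  2*X**3 ↦ 2·0·1·1 = 0
  2*X**2*Y ↦ 2·0·6·1 = 0
  -X**2*Z ↦ -1·0·1·2 = 0
  -2*X*Y**2 ↦ -2·0·36·1 = 0
  3*X*Y*Z ↦ 3·0·6·2 = 0
  2*X*Z**2 ↦ 2·0·1·4 = 0
  Y**3 ↦ 1·1·216·1 = 216
  -3*Y**2*Z ↦ -3·1·36·2 = -216
  2*Z**3 ↦ 2·1·1·8 = 16
Sum: F(0, 6, 2) = (0) + (0) + (0) + (0) + (0) + (0) + (216) + (-216) + (16) = 16.
Reducing mod 7: 16 ≡ 2 (mod 7).
Since F(a, b, c) ≡ 2 ≠ 0 (mod 7), P does NOT lie on the curve.


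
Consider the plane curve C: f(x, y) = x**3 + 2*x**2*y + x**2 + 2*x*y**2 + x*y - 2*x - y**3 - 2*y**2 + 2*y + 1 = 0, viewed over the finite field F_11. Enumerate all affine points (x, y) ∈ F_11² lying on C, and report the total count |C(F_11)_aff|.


Affine F_11-points: {(0, 1), (0, 2), (0, 6), (1, 3), (1, 5), (2, 1), (2, 2), (2, 10), (3, 5), (4, 2), (6, 1), (7, 3), (7, 4), (7, 5), (8, 0), (8, 7), (10, 9)}; count = 17.

For each of the 121 pairs (x, y) ∈ F_11², evaluate f(x, y) mod 11. Record the zeros.
  x = 0: [0↦1, 1↦0, 2↦0, 3↦6, 4↦1, 5↦1, 6↦0, 7↦3, 8↦4, 9↦8, 10↦9]  zeros at y ∈ {1, 2, 6}
  x = 1: [0↦1, 1↦5, 2↦3, 3↦0, 4↦1, 5↦0, 6↦2, 7↦1, 8↦2, 9↦10, 10↦8]  zeros at y ∈ {3, 5}
  x = 2: [0↦9, 1↦0, 2↦0, 3↦3, 4↦3, 5↦5, 6↦3, 7↦2, 8↦7, 9↦1, 10↦0]  zeros at y ∈ {1, 2, 10}
  x = 3: [0↦9, 1↦2, 2↦8, 3↦10, 4↦2, 5↦0, 6↦9, 7↦1, 8↦3, 9↦9, 10↦2]  zeros at y ∈ {5}
  x = 4: [0↦7, 1↦6, 2↦0, 3↦5, 4↦4, 5↦2, 6↦4, 7↦4, 8↦7, 9↦7, 10↦9]  zeros at y ∈ {2}
  x = 5: [0↦9, 1↦7, 2↦4, 3↦5, 4↦4, 5↦6, 6↦5, 7↦6, 8↦3, 9↦1, 10↦5]  zeros at y ∈ ∅
  x = 6: [0↦10, 1↦0, 2↦4, 3↦5, 4↦8, 5↦7, 6↦7, 7↦2, 8↦8, 9↦8, 10↦7]  zeros at y ∈ {1}
  x = 7: [0↦5, 1↦2, 2↦6, 3↦0, 4↦0, 5↦0, 6↦5, 7↦9, 8↦6, 9↦1, 10↦10]  zeros at y ∈ {3, 4, 5}
  x = 8: [0↦0, 1↦8, 2↦5, 3↦7, 4↦8, 5↦2, 6↦5, 7↦0, 8↦3, 9↦8, 10↦9]  zeros at y ∈ {0, 7}
  x = 9: [0↦1, 1↦2, 2↦7, 3↦10, 4↦5, 5↦8, 6↦2, 7↦3, 8↦5, 9↦2, 10↦10]  zeros at y ∈ ∅
  x = 10: [0↦3, 1↦1, 2↦7, 3↦4, 4↦8, 5↦2, 6↦2, 7↦2, 8↦7, 9↦0, 10↦8]  zeros at y ∈ {9}
Collecting zeros: affine points = {(0, 1), (0, 2), (0, 6), (1, 3), (1, 5), (2, 1), (2, 2), (2, 10), (3, 5), (4, 2), (6, 1), (7, 3), (7, 4), (7, 5), (8, 0), (8, 7), (10, 9)}.
Total count |C(F_11)_aff| = 17.


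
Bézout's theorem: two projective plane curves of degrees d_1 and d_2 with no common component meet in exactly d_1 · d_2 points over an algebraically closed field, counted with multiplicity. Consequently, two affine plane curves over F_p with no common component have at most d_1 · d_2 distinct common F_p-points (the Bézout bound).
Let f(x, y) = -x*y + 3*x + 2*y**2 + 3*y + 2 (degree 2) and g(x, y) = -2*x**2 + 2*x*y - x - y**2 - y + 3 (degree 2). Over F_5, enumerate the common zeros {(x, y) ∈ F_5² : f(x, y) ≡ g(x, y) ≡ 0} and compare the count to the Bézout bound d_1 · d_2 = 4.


Common zeros: {(1, 0)}; count = 1; Bézout bound = 4.

deg(f) = 2, deg(g) = 2, so Bézout bound = 4.
Scan x ∈ F_5. For each x, list the y ∈ F_5 with f(x, y) ≡ 0 and those with g(x, y) ≡ 0 (mod 5); the common zeros in that column are the intersection.
  x = 0: f ≡ 0 at y ∈ ∅; g ≡ 0 at y ∈ ∅; common: ∅.
  x = 1: f ≡ 0 at y ∈ {0, 4}; g ≡ 0 at y ∈ {0, 1}; common: {0}.
  x = 2: f ≡ 0 at y ∈ ∅; g ≡ 0 at y ∈ {1, 2}; common: ∅.
  x = 3: f ≡ 0 at y ∈ ∅; g ≡ 0 at y ∈ ∅; common: ∅.
  x = 4: f ≡ 0 at y ∈ {1, 2}; g ≡ 0 at y ∈ ∅; common: ∅.
Collecting: common zeros = {(1, 0)}, so the count is 1.
Comparison with the Bézout bound: 1 ≤ 4 = deg(f)·deg(g), as expected for curves with no common component (the affine F_5-count falls short of the bound because intersections may lie at infinity, over extension fields, or carry multiplicity).


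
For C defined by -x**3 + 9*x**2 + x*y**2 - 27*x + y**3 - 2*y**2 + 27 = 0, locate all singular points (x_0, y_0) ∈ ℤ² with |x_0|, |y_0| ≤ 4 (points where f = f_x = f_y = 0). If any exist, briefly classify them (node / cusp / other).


Singular points: {(3, 0)}; classification: cusp.

Compute partial derivatives:
  f_x = -3*x**2 + 18*x + y**2 - 27.
  f_y = 2*x*y + 3*y**2 - 4*y.
Scan x_0 ∈ {−4, ..., 4}. For each x_0, f_y(x_0, y) is a polynomial in y; find its integer roots y ∈ {−4, ..., 4}, then test f_x and f at those candidates.
  x = -4: f_y(-4, y) = 3*y**2 - 12*y; vanishes at y ∈ {0, 4}. (-4, 0): f_x = -147 ≠ 0; (-4, 4): f_x = -131 ≠ 0.
  x = -3: f_y(-3, y) = 3*y**2 - 10*y; vanishes at y ∈ {0}. (-3, 0): f_x = -108 ≠ 0.
  x = -2: f_y(-2, y) = 3*y**2 - 8*y; vanishes at y ∈ {0}. (-2, 0): f_x = -75 ≠ 0.
  x = -1: f_y(-1, y) = 3*y**2 - 6*y; vanishes at y ∈ {0, 2}. (-1, 0): f_x = -48 ≠ 0; (-1, 2): f_x = -44 ≠ 0.
  x = 0: f_y(0, y) = 3*y**2 - 4*y; vanishes at y ∈ {0}. (0, 0): f_x = -27 ≠ 0.
  x = 1: f_y(1, y) = 3*y**2 - 2*y; vanishes at y ∈ {0}. (1, 0): f_x = -12 ≠ 0.
  x = 2: f_y(2, y) = 3*y**2; vanishes at y ∈ {0}. (2, 0): f_x = -3 ≠ 0.
  x = 3: f_y(3, y) = 3*y**2 + 2*y; vanishes at y ∈ {0}. (3, 0): f_x = 0, f = 0 — SINGULAR.
  x = 4: f_y(4, y) = 3*y**2 + 4*y; vanishes at y ∈ {0}. (4, 0): f_x = -3 ≠ 0.
Only singular point on the grid: (3, 0).
Classify: substitute x = 3 + u, y = 0 + v and expand: f = -u**3 + u*v**2 + v**3 + v**2.
No constant or linear terms (consistent with a singular point). Quadratic part: v**2. Cubic part: -u**3 + u*v**2 + v**3.
The quadratic part v**2 is a perfect square, so there is a single (double) tangent line v = 0, i.e. y = 0. Restricting the cubic part to that line (v = 0) leaves -u**3 ≠ 0, so f is not divisible by v and the branch is v² ≈ u**3 to lowest order — this is a cusp.
Classification: cusp.


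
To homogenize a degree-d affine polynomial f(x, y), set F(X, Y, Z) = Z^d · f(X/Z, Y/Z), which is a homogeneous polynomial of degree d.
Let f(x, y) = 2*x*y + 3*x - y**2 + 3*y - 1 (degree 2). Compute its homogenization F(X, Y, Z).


F(X, Y, Z) = 2*X*Y + 3*X*Z - Y**2 + 3*Y*Z - Z**2

deg(f) = 2.
Substitute x = X/Z, y = Y/Z into f, then multiply by Z^2.
  monomial 2·x^1·y^1 ↦ 2·X^1·Y^1·Z^0.
  monomial 3·x^1·y^0 ↦ 3·X^1·Y^0·Z^1.
  monomial -1·x^0·y^2 ↦ -1·X^0·Y^2·Z^0.
  monomial 3·x^0·y^1 ↦ 3·X^0·Y^1·Z^1.
  monomial -1·x^0·y^0 ↦ -1·X^0·Y^0·Z^2.
Collecting: F(X, Y, Z) = 2*X*Y + 3*X*Z - Y**2 + 3*Y*Z - Z**2.


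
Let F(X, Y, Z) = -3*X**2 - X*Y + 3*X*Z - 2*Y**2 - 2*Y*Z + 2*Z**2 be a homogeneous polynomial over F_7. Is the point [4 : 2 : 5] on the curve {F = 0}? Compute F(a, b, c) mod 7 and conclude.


F(4,2,5) ≡ 5 (mod 7); P is NOT on the curve.

Evaluate F(4, 2, 5) term-by-term (mod 7).
  -3*X**2 ↦ -3·16·1·1 = -48
  -X*Y ↦ -1·4·2·1 = -8
  3*X*Z ↦ 3·4·1·5 = 60
  -2*Y**2 ↦ -2·1·4·1 = -8
  -2*Y*Z ↦ -2·1·2·5 = -20
  2*Z**2 ↦ 2·1·1·25 = 50
Sum: F(4, 2, 5) = (-48) + (-8) + (60) + (-8) + (-20) + (50) = 26.
Reducing mod 7: 26 ≡ 5 (mod 7).
Since F(a, b, c) ≡ 5 ≠ 0 (mod 7), P does NOT lie on the curve.


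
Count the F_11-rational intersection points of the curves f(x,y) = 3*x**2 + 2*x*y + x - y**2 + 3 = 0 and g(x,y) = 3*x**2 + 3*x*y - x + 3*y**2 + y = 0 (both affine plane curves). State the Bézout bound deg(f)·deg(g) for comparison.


Common zeros: {(4, 0), (8, 3)}; count = 2; Bézout bound = 4.

deg(f) = 2, deg(g) = 2, so Bézout bound = 4.
Scan x ∈ F_11. For each x, list the y ∈ F_11 with f(x, y) ≡ 0 and those with g(x, y) ≡ 0 (mod 11); the common zeros in that column are the intersection.
  x = 0: f ≡ 0 at y ∈ {5, 6}; g ≡ 0 at y ∈ {0, 7}; common: ∅.
  x = 1: f ≡ 0 at y ∈ ∅; g ≡ 0 at y ∈ {2, 4}; common: ∅.
  x = 2: f ≡ 0 at y ∈ ∅; g ≡ 0 at y ∈ ∅; common: ∅.
  x = 3: f ≡ 0 at y ∈ {0, 6}; g ≡ 0 at y ∈ ∅; common: ∅.
  x = 4: f ≡ 0 at y ∈ {0, 8}; g ≡ 0 at y ∈ {0, 3}; common: {0}.
  x = 5: f ≡ 0 at y ∈ {2, 8}; g ≡ 0 at y ∈ ∅; common: ∅.
  x = 6: f ≡ 0 at y ∈ ∅; g ≡ 0 at y ∈ ∅; common: ∅.
  x = 7: f ≡ 0 at y ∈ ∅; g ≡ 0 at y ∈ {1, 10}; common: ∅.
  x = 8: f ≡ 0 at y ∈ {2, 3}; g ≡ 0 at y ∈ {3, 7}; common: {3}.
  x = 9: f ≡ 0 at y ∈ ∅; g ≡ 0 at y ∈ {10}; common: ∅.
  x = 10: f ≡ 0 at y ∈ ∅; g ≡ 0 at y ∈ {4}; common: ∅.
Collecting: common zeros = {(4, 0), (8, 3)}, so the count is 2.
Comparison with the Bézout bound: 2 ≤ 4 = deg(f)·deg(g), as expected for curves with no common component (the affine F_11-count falls short of the bound because intersections may lie at infinity, over extension fields, or carry multiplicity).


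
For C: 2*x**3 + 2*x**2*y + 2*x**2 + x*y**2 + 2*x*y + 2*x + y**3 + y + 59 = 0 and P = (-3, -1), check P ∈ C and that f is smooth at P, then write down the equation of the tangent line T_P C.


Tangent line at P: 55*x + 22*y + 187 = 0.

Step 1: f(-3, -1) = 0, so P lies on C.
Step 2: partial derivatives
  f_x(x, y) = 6*x**2 + 4*x*y + 4*x + y**2 + 2*y + 2, f_y(x, y) = 2*x**2 + 2*x*y + 2*x + 3*y**2 + 1.
  f_x(P) = 55, f_y(P) = 22 (gradient nonzero, so P is smooth).
Step 3: tangent line at P: 55·(x − -3) + 22·(y − -1) = 0.
Expanding: 55*x + 22*y + 187 = 0.


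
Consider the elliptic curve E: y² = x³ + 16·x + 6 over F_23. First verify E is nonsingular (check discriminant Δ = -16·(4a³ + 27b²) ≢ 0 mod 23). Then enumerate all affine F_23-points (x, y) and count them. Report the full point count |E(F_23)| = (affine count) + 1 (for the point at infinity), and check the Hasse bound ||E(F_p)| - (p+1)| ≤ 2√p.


Affine points = {(0, 11), (0, 12), (1, 0), (2, 0), (3, 9), (3, 14), (5, 2), (5, 21), (7, 1), (7, 22), (8, 5), (8, 18), (10, 4), (10, 19), (11, 8), (11, 15), (17, 4), (17, 19), (18, 10), (18, 13), (19, 4), (19, 19), (20, 0), (21, 9), (21, 14), (22, 9), (22, 14)}; affine count = 27; |E(F_23)| = 28.

Discriminant check: Δ ∝ 4a³ + 27b² = 4·16³ + 27·6² = 4·4096 + 27·36 ≡ 14 (mod 23). Nonzero ⇒ E is nonsingular.
For each x ∈ F_23, compute rhs = x³ + 16·x + 6 mod 23, then count y ∈ F_23 with y² ≡ rhs.
  x = 0: rhs = 6, matching y values: 11, 12 (2 points).
  x = 1: rhs = 0, matching y values: 0 (1 points).
  x = 2: rhs = 0, matching y values: 0 (1 points).
  x = 3: rhs = 12, matching y values: 9, 14 (2 points).
  x = 4: rhs = 19, matching y values: none (0 points).
  x = 5: rhs = 4, matching y values: 2, 21 (2 points).
  x = 6: rhs = 19, matching y values: none (0 points).
  x = 7: rhs = 1, matching y values: 1, 22 (2 points).
  x = 8: rhs = 2, matching y values: 5, 18 (2 points).
  x = 9: rhs = 5, matching y values: none (0 points).
  x = 10: rhs = 16, matching y values: 4, 19 (2 points).
  x = 11: rhs = 18, matching y values: 8, 15 (2 points).
  x = 12: rhs = 17, matching y values: none (0 points).
  x = 13: rhs = 19, matching y values: none (0 points).
  x = 14: rhs = 7, matching y values: none (0 points).
  x = 15: rhs = 10, matching y values: none (0 points).
  x = 16: rhs = 11, matching y values: none (0 points).
  x = 17: rhs = 16, matching y values: 4, 19 (2 points).
  x = 18: rhs = 8, matching y values: 10, 13 (2 points).
  x = 19: rhs = 16, matching y values: 4, 19 (2 points).
  x = 20: rhs = 0, matching y values: 0 (1 points).
  x = 21: rhs = 12, matching y values: 9, 14 (2 points).
  x = 22: rhs = 12, matching y values: 9, 14 (2 points).
Total affine count: 27.
Full point count |E(F_23)| = 27 + 1 = 28.
Hasse bound: |28 − (23+1)| = |4| = 4 ≤ 2√23 ≈ 9.5917 ✓.
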